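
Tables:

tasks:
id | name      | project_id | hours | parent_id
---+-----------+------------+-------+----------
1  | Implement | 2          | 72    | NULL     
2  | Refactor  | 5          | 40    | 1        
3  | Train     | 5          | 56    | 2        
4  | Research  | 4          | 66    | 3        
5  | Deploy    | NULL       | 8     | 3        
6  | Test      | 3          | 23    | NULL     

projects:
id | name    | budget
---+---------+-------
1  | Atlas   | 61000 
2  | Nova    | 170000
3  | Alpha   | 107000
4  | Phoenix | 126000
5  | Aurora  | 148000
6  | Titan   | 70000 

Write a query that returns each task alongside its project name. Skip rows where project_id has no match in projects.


INNER JOIN keeps only tasks rows whose project_id matches an id in projects. Walk through each task:
  - task 1 (Implement): project_id=2 -> matches Nova
  - task 2 (Refactor): project_id=5 -> matches Aurora
  - task 3 (Train): project_id=5 -> matches Aurora
  - task 4 (Research): project_id=4 -> matches Phoenix
  - task 5 (Deploy): project_id=NULL, no match -> dropped
  - task 6 (Test): project_id=3 -> matches Alpha
So 1 of 6 rows is dropped.

SQL:
SELECT a.name, b.name AS project
FROM tasks a
INNER JOIN projects b ON a.project_id = b.id

Result:
name      | project
----------+--------
Implement | Nova   
Refactor  | Aurora 
Train     | Aurora 
Research  | Phoenix
Test      | Alpha  


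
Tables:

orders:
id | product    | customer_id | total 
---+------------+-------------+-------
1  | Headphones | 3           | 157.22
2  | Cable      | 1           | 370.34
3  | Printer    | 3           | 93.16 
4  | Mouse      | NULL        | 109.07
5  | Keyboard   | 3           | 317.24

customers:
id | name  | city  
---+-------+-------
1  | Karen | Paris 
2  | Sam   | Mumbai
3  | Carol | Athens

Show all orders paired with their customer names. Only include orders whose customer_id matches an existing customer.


INNER JOIN keeps only orders rows whose customer_id matches an id in customers. Walk through each order:
  - order 1 (Headphones): customer_id=3 -> matches Carol
  - order 2 (Cable): customer_id=1 -> matches Karen
  - order 3 (Printer): customer_id=3 -> matches Carol
  - order 4 (Mouse): customer_id=NULL, no match -> dropped
  - order 5 (Keyboard): customer_id=3 -> matches Carol
So 1 of 5 rows is dropped.

SQL:
SELECT a.product, b.name AS customer
FROM orders a
INNER JOIN customers b ON a.customer_id = b.id

Result:
product    | customer
-----------+---------
Headphones | Carol   
Cable      | Karen   
Printer    | Carol   
Keyboard   | Carol   


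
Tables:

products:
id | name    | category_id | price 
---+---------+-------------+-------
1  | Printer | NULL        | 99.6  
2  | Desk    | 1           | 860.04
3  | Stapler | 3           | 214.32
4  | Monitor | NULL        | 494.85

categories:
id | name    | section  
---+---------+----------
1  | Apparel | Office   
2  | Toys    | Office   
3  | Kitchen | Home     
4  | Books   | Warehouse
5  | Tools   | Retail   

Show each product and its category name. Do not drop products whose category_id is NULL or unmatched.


LEFT JOIN keeps every row from products (the left table); where category_id has no match in categories, the category columns become NULL. Walk through each product:
  - product 1 (Printer): category_id=NULL, no match -> kept with NULL
  - product 2 (Desk): category_id=1 -> matches Apparel
  - product 3 (Stapler): category_id=3 -> matches Kitchen
  - product 4 (Monitor): category_id=NULL, no match -> kept with NULL
All 4 rows appear; 2 have NULL category.

SQL:
SELECT a.name, b.name AS category
FROM products a
LEFT JOIN categories b ON a.category_id = b.id

Result:
name    | category
--------+---------
Printer | NULL    
Desk    | Apparel 
Stapler | Kitchen 
Monitor | NULL    


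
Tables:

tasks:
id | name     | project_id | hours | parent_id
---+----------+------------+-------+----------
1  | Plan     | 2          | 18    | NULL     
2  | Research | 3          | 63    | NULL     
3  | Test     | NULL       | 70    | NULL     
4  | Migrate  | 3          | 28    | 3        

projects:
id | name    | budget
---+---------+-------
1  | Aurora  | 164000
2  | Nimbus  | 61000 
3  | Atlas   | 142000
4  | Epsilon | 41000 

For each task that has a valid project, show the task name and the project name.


INNER JOIN keeps only tasks rows whose project_id matches an id in projects. Walk through each task:
  - task 1 (Plan): project_id=2 -> matches Nimbus
  - task 2 (Research): project_id=3 -> matches Atlas
  - task 3 (Test): project_id=NULL, no match -> dropped
  - task 4 (Migrate): project_id=3 -> matches Atlas
So 1 of 4 rows is dropped.

SQL:
SELECT a.name, b.name AS project
FROM tasks a
INNER JOIN projects b ON a.project_id = b.id

Result:
name     | project
---------+--------
Plan     | Nimbus 
Research | Atlas  
Migrate  | Atlas  


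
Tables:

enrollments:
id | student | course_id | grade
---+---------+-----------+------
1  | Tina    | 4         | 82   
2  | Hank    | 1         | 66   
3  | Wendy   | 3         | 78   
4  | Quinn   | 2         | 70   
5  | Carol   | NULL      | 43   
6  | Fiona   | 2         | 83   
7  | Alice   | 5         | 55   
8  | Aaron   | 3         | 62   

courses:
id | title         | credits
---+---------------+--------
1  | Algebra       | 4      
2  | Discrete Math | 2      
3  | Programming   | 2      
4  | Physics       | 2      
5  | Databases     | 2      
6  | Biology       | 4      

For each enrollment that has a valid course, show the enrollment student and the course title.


INNER JOIN keeps only enrollments rows whose course_id matches an id in courses. Walk through each enrollment:
  - enrollment 1 (Tina): course_id=4 -> matches Physics
  - enrollment 2 (Hank): course_id=1 -> matches Algebra
  - enrollment 3 (Wendy): course_id=3 -> matches Programming
  - enrollment 4 (Quinn): course_id=2 -> matches Discrete Math
  - enrollment 5 (Carol): course_id=NULL, no match -> dropped
  - enrollment 6 (Fiona): course_id=2 -> matches Discrete Math
  - enrollment 7 (Alice): course_id=5 -> matches Databases
  - enrollment 8 (Aaron): course_id=3 -> matches Programming
So 1 of 8 rows is dropped.

SQL:
SELECT a.student, b.title AS course
FROM enrollments a
INNER JOIN courses b ON a.course_id = b.id

Result:
student | course       
--------+--------------
Tina    | Physics      
Hank    | Algebra      
Wendy   | Programming  
Quinn   | Discrete Math
Fiona   | Discrete Math
Alice   | Databases    
Aaron   | Programming  


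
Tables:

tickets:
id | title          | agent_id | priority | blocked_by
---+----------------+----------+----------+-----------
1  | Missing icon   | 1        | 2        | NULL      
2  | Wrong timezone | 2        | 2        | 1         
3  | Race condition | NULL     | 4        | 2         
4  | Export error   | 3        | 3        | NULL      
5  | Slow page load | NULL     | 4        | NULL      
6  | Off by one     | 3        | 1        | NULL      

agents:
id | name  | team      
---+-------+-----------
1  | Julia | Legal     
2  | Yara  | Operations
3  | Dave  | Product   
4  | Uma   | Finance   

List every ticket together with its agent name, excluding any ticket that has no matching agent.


INNER JOIN keeps only tickets rows whose agent_id matches an id in agents. Walk through each ticket:
  - ticket 1 (Missing icon): agent_id=1 -> matches Julia
  - ticket 2 (Wrong timezone): agent_id=2 -> matches Yara
  - ticket 3 (Race condition): agent_id=NULL, no match -> dropped
  - ticket 4 (Export error): agent_id=3 -> matches Dave
  - ticket 5 (Slow page load): agent_id=NULL, no match -> dropped
  - ticket 6 (Off by one): agent_id=3 -> matches Dave
So 2 of 6 rows are dropped.

SQL:
SELECT a.title, b.name AS agent
FROM tickets a
INNER JOIN agents b ON a.agent_id = b.id

Result:
title          | agent
---------------+------
Missing icon   | Julia
Wrong timezone | Yara 
Export error   | Dave 
Off by one     | Dave 


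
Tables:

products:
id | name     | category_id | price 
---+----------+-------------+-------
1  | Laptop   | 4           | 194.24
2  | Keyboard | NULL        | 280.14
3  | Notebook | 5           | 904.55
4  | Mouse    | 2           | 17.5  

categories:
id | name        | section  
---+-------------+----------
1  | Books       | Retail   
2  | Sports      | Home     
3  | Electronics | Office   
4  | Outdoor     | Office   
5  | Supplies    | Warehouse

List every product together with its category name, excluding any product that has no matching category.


INNER JOIN keeps only products rows whose category_id matches an id in categories. Walk through each product:
  - product 1 (Laptop): category_id=4 -> matches Outdoor
  - product 2 (Keyboard): category_id=NULL, no match -> dropped
  - product 3 (Notebook): category_id=5 -> matches Supplies
  - product 4 (Mouse): category_id=2 -> matches Sports
So 1 of 4 rows is dropped.

SQL:
SELECT a.name, b.name AS category
FROM products a
INNER JOIN categories b ON a.category_id = b.id

Result:
name     | category
---------+---------
Laptop   | Outdoor 
Notebook | Supplies
Mouse    | Sports  


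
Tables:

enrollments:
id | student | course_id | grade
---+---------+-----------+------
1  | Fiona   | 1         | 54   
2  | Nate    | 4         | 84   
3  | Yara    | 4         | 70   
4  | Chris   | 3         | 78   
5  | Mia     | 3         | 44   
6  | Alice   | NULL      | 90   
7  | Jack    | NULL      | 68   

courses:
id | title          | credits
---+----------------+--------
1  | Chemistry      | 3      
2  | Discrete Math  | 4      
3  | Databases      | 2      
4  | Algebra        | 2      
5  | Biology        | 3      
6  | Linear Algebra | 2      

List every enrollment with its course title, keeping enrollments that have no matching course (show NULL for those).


LEFT JOIN keeps every row from enrollments (the left table); where course_id has no match in courses, the course columns become NULL. Walk through each enrollment:
  - enrollment 1 (Fiona): course_id=1 -> matches Chemistry
  - enrollment 2 (Nate): course_id=4 -> matches Algebra
  - enrollment 3 (Yara): course_id=4 -> matches Algebra
  - enrollment 4 (Chris): course_id=3 -> matches Databases
  - enrollment 5 (Mia): course_id=3 -> matches Databases
  - enrollment 6 (Alice): course_id=NULL, no match -> kept with NULL
  - enrollment 7 (Jack): course_id=NULL, no match -> kept with NULL
All 7 rows appear; 2 have NULL course.

SQL:
SELECT a.student, b.title AS course
FROM enrollments a
LEFT JOIN courses b ON a.course_id = b.id

Result:
student | course   
--------+----------
Fiona   | Chemistry
Nate    | Algebra  
Yara    | Algebra  
Chris   | Databases
Mia     | Databases
Alice   | NULL     
Jack    | NULL     


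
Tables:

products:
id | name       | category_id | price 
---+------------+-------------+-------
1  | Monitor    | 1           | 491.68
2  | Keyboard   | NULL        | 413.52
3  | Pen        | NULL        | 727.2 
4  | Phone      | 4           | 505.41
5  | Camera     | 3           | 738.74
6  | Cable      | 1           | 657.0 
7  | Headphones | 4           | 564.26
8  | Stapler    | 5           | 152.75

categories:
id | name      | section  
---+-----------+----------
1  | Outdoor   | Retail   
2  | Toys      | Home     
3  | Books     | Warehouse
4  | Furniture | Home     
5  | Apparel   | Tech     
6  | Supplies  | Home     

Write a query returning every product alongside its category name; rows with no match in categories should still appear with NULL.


LEFT JOIN keeps every row from products (the left table); where category_id has no match in categories, the category columns become NULL. Walk through each product:
  - product 1 (Monitor): category_id=1 -> matches Outdoor
  - product 2 (Keyboard): category_id=NULL, no match -> kept with NULL
  - product 3 (Pen): category_id=NULL, no match -> kept with NULL
  - product 4 (Phone): category_id=4 -> matches Furniture
  - product 5 (Camera): category_id=3 -> matches Books
  - product 6 (Cable): category_id=1 -> matches Outdoor
  - product 7 (Headphones): category_id=4 -> matches Furniture
  - product 8 (Stapler): category_id=5 -> matches Apparel
All 8 rows appear; 2 have NULL category.

SQL:
SELECT a.name, b.name AS category
FROM products a
LEFT JOIN categories b ON a.category_id = b.id

Result:
name       | category 
-----------+----------
Monitor    | Outdoor  
Keyboard   | NULL     
Pen        | NULL     
Phone      | Furniture
Camera     | Books    
Cable      | Outdoor  
Headphones | Furniture
Stapler    | Apparel  


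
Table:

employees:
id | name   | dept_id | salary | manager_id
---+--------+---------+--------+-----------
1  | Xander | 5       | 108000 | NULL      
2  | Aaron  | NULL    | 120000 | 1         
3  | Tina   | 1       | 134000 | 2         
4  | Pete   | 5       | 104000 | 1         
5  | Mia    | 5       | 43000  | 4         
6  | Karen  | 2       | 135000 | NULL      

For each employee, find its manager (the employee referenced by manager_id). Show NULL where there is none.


This is a self-join: employees is joined to a second copy of itself, matching each row's manager_id to another row's id. Use LEFT JOIN so rows with manager_id=NULL are kept.
  - employee 1 (Xander): manager_id=NULL -> NULL
  - employee 2 (Aaron): manager_id=1 -> Xander
  - employee 3 (Tina): manager_id=2 -> Aaron
  - employee 4 (Pete): manager_id=1 -> Xander
  - employee 5 (Mia): manager_id=4 -> Pete
  - employee 6 (Karen): manager_id=NULL -> NULL

SQL:
SELECT a.name AS item, b.name AS manager
FROM employees a
LEFT JOIN employees b ON a.manager_id = b.id

Result:
item   | manager
-------+--------
Xander | NULL   
Aaron  | Xander 
Tina   | Aaron  
Pete   | Xander 
Mia    | Pete   
Karen  | NULL   


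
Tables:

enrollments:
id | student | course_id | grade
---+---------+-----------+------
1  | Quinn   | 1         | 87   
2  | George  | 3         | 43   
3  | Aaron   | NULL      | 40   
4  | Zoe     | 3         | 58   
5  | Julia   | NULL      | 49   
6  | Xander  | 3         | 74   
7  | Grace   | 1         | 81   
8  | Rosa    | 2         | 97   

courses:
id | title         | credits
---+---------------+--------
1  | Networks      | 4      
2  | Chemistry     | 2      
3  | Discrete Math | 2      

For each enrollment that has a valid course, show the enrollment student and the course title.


INNER JOIN keeps only enrollments rows whose course_id matches an id in courses. Walk through each enrollment:
  - enrollment 1 (Quinn): course_id=1 -> matches Networks
  - enrollment 2 (George): course_id=3 -> matches Discrete Math
  - enrollment 3 (Aaron): course_id=NULL, no match -> dropped
  - enrollment 4 (Zoe): course_id=3 -> matches Discrete Math
  - enrollment 5 (Julia): course_id=NULL, no match -> dropped
  - enrollment 6 (Xander): course_id=3 -> matches Discrete Math
  - enrollment 7 (Grace): course_id=1 -> matches Networks
  - enrollment 8 (Rosa): course_id=2 -> matches Chemistry
So 2 of 8 rows are dropped.

SQL:
SELECT a.student, b.title AS course
FROM enrollments a
INNER JOIN courses b ON a.course_id = b.id

Result:
student | course       
--------+--------------
Quinn   | Networks     
George  | Discrete Math
Zoe     | Discrete Math
Xander  | Discrete Math
Grace   | Networks     
Rosa    | Chemistry    


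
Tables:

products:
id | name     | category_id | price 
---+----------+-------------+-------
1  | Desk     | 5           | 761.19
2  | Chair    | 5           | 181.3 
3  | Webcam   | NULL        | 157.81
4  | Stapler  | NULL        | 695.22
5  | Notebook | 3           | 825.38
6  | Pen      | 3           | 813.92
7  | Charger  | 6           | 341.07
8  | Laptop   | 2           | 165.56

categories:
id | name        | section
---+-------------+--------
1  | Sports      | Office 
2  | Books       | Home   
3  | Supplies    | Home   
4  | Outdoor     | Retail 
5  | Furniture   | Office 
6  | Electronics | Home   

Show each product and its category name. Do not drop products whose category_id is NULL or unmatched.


LEFT JOIN keeps every row from products (the left table); where category_id has no match in categories, the category columns become NULL. Walk through each product:
  - product 1 (Desk): category_id=5 -> matches Furniture
  - product 2 (Chair): category_id=5 -> matches Furniture
  - product 3 (Webcam): category_id=NULL, no match -> kept with NULL
  - product 4 (Stapler): category_id=NULL, no match -> kept with NULL
  - product 5 (Notebook): category_id=3 -> matches Supplies
  - product 6 (Pen): category_id=3 -> matches Supplies
  - product 7 (Charger): category_id=6 -> matches Electronics
  - product 8 (Laptop): category_id=2 -> matches Books
All 8 rows appear; 2 have NULL category.

SQL:
SELECT a.name, b.name AS category
FROM products a
LEFT JOIN categories b ON a.category_id = b.id

Result:
name     | category   
---------+------------
Desk     | Furniture  
Chair    | Furniture  
Webcam   | NULL       
Stapler  | NULL       
Notebook | Supplies   
Pen      | Supplies   
Charger  | Electronics
Laptop   | Books      


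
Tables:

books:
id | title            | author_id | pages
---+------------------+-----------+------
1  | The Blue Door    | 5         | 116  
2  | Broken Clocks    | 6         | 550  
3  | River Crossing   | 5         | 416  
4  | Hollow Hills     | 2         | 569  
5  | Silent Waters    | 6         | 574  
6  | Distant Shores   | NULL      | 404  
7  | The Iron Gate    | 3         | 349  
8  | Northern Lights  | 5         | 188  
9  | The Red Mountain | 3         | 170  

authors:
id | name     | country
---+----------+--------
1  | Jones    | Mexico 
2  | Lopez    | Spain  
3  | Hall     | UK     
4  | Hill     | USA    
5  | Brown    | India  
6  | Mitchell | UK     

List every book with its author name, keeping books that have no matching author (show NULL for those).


LEFT JOIN keeps every row from books (the left table); where author_id has no match in authors, the author columns become NULL. Walk through each book:
  - book 1 (The Blue Door): author_id=5 -> matches Brown
  - book 2 (Broken Clocks): author_id=6 -> matches Mitchell
  - book 3 (River Crossing): author_id=5 -> matches Brown
  - book 4 (Hollow Hills): author_id=2 -> matches Lopez
  - book 5 (Silent Waters): author_id=6 -> matches Mitchell
  - book 6 (Distant Shores): author_id=NULL, no match -> kept with NULL
  - book 7 (The Iron Gate): author_id=3 -> matches Hall
  - book 8 (Northern Lights): author_id=5 -> matches Brown
  - book 9 (The Red Mountain): author_id=3 -> matches Hall
All 9 rows appear; 1 has NULL author.

SQL:
SELECT a.title, b.name AS author
FROM books a
LEFT JOIN authors b ON a.author_id = b.id

Result:
title            | author  
-----------------+---------
The Blue Door    | Brown   
Broken Clocks    | Mitchell
River Crossing   | Brown   
Hollow Hills     | Lopez   
Silent Waters    | Mitchell
Distant Shores   | NULL    
The Iron Gate    | Hall    
Northern Lights  | Brown   
The Red Mountain | Hall    


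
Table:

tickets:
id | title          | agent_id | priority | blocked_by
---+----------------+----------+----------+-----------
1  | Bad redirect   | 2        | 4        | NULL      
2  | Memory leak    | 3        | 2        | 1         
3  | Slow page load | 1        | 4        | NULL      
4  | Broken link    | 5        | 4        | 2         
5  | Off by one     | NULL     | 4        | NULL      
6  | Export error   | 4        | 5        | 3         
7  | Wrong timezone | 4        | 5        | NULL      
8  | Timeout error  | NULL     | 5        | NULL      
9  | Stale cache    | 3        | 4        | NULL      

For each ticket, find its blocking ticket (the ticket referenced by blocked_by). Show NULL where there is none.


This is a self-join: tickets is joined to a second copy of itself, matching each row's blocked_by to another row's id. Use LEFT JOIN so rows with blocked_by=NULL are kept.
  - ticket 1 (Bad redirect): blocked_by=NULL -> NULL
  - ticket 2 (Memory leak): blocked_by=1 -> Bad redirect
  - ticket 3 (Slow page load): blocked_by=NULL -> NULL
  - ticket 4 (Broken link): blocked_by=2 -> Memory leak
  - ticket 5 (Off by one): blocked_by=NULL -> NULL
  - ticket 6 (Export error): blocked_by=3 -> Slow page load
  - ticket 7 (Wrong timezone): blocked_by=NULL -> NULL
  - ticket 8 (Timeout error): blocked_by=NULL -> NULL
  - ticket 9 (Stale cache): blocked_by=NULL -> NULL

SQL:
SELECT a.title AS item, b.title AS blocked_by
FROM tickets a
LEFT JOIN tickets b ON a.blocked_by = b.id

Result:
item           | blocked_by    
---------------+---------------
Bad redirect   | NULL          
Memory leak    | Bad redirect  
Slow page load | NULL          
Broken link    | Memory leak   
Off by one     | NULL          
Export error   | Slow page load
Wrong timezone | NULL          
Timeout error  | NULL          
Stale cache    | NULL          


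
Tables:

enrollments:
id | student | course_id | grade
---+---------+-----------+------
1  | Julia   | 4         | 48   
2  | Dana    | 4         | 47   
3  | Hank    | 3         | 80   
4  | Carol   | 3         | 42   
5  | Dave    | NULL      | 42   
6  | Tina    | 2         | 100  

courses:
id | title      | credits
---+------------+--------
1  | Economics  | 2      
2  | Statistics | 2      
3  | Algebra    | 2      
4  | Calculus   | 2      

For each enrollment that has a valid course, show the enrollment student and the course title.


INNER JOIN keeps only enrollments rows whose course_id matches an id in courses. Walk through each enrollment:
  - enrollment 1 (Julia): course_id=4 -> matches Calculus
  - enrollment 2 (Dana): course_id=4 -> matches Calculus
  - enrollment 3 (Hank): course_id=3 -> matches Algebra
  - enrollment 4 (Carol): course_id=3 -> matches Algebra
  - enrollment 5 (Dave): course_id=NULL, no match -> dropped
  - enrollment 6 (Tina): course_id=2 -> matches Statistics
So 1 of 6 rows is dropped.

SQL:
SELECT a.student, b.title AS course
FROM enrollments a
INNER JOIN courses b ON a.course_id = b.id

Result:
student | course    
--------+-----------
Julia   | Calculus  
Dana    | Calculus  
Hank    | Algebra   
Carol   | Algebra   
Tina    | Statistics


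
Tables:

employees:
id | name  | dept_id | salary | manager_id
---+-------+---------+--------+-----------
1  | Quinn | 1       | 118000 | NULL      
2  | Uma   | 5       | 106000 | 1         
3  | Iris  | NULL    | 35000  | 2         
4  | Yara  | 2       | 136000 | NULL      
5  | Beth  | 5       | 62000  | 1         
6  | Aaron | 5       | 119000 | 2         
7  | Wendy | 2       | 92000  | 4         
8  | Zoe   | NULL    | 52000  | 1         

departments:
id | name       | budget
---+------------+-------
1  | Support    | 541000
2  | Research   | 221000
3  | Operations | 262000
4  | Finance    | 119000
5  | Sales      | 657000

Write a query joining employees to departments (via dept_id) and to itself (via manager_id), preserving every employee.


Two LEFT JOINs from the same base table employees: one to departments via dept_id, one to employees itself via manager_id. Both are LEFT so every employee is preserved.
Match against departments:
  - employee 1 (Quinn): dept_id=1 -> matches Support
  - employee 2 (Uma): dept_id=5 -> matches Sales
  - employee 3 (Iris): dept_id=NULL, no match -> kept with NULL
  - employee 4 (Yara): dept_id=2 -> matches Research
  - employee 5 (Beth): dept_id=5 -> matches Sales
  - employee 6 (Aaron): dept_id=5 -> matches Sales
  - employee 7 (Wendy): dept_id=2 -> matches Research
  - employee 8 (Zoe): dept_id=NULL, no match -> kept with NULL
Match against employees (self):
  - employee 1 (Quinn): manager_id=NULL -> NULL
  - employee 2 (Uma): manager_id=1 -> Quinn
  - employee 3 (Iris): manager_id=2 -> Uma
  - employee 4 (Yara): manager_id=NULL -> NULL
  - employee 5 (Beth): manager_id=1 -> Quinn
  - employee 6 (Aaron): manager_id=2 -> Uma
  - employee 7 (Wendy): manager_id=4 -> Yara
  - employee 8 (Zoe): manager_id=1 -> Quinn

SQL:
SELECT a.name, b.name AS department, c.name AS manager
FROM employees a
LEFT JOIN departments b ON a.dept_id = b.id
LEFT JOIN employees c ON a.manager_id = c.id

Result:
name  | department | manager
------+------------+--------
Quinn | Support    | NULL   
Uma   | Sales      | Quinn  
Iris  | NULL       | Uma    
Yara  | Research   | NULL   
Beth  | Sales      | Quinn  
Aaron | Sales      | Uma    
Wendy | Research   | Yara   
Zoe   | NULL       | Quinn  


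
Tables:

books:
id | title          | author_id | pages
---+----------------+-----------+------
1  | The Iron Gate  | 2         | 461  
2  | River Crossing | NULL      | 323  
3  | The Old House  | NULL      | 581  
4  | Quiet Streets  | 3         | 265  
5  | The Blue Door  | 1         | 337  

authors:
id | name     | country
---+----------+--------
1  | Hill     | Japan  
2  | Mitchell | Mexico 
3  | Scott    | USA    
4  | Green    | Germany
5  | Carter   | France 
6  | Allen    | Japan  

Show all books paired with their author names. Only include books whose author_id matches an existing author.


INNER JOIN keeps only books rows whose author_id matches an id in authors. Walk through each book:
  - book 1 (The Iron Gate): author_id=2 -> matches Mitchell
  - book 2 (River Crossing): author_id=NULL, no match -> dropped
  - book 3 (The Old House): author_id=NULL, no match -> dropped
  - book 4 (Quiet Streets): author_id=3 -> matches Scott
  - book 5 (The Blue Door): author_id=1 -> matches Hill
So 2 of 5 rows are dropped.

SQL:
SELECT a.title, b.name AS author
FROM books a
INNER JOIN authors b ON a.author_id = b.id

Result:
title         | author  
--------------+---------
The Iron Gate | Mitchell
Quiet Streets | Scott   
The Blue Door | Hill    


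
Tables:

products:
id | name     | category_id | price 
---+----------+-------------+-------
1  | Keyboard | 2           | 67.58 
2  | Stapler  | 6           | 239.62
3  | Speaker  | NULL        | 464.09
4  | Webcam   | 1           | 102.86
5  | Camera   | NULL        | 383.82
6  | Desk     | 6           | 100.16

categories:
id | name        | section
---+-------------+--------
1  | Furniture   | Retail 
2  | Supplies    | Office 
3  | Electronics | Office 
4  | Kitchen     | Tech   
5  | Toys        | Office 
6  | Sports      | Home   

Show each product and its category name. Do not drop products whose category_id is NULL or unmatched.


LEFT JOIN keeps every row from products (the left table); where category_id has no match in categories, the category columns become NULL. Walk through each product:
  - product 1 (Keyboard): category_id=2 -> matches Supplies
  - product 2 (Stapler): category_id=6 -> matches Sports
  - product 3 (Speaker): category_id=NULL, no match -> kept with NULL
  - product 4 (Webcam): category_id=1 -> matches Furniture
  - product 5 (Camera): category_id=NULL, no match -> kept with NULL
  - product 6 (Desk): category_id=6 -> matches Sports
All 6 rows appear; 2 have NULL category.

SQL:
SELECT a.name, b.name AS category
FROM products a
LEFT JOIN categories b ON a.category_id = b.id

Result:
name     | category 
---------+----------
Keyboard | Supplies 
Stapler  | Sports   
Speaker  | NULL     
Webcam   | Furniture
Camera   | NULL     
Desk     | Sports   


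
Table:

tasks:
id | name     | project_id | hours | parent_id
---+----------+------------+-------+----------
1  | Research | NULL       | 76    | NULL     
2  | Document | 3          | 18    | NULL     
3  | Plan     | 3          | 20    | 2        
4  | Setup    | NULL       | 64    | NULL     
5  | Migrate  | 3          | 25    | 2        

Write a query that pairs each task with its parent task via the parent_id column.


This is a self-join: tasks is joined to a second copy of itself, matching each row's parent_id to another row's id. Use LEFT JOIN so rows with parent_id=NULL are kept.
  - task 1 (Research): parent_id=NULL -> NULL
  - task 2 (Document): parent_id=NULL -> NULL
  - task 3 (Plan): parent_id=2 -> Document
  - task 4 (Setup): parent_id=NULL -> NULL
  - task 5 (Migrate): parent_id=2 -> Document

SQL:
SELECT a.name AS item, b.name AS parent
FROM tasks a
LEFT JOIN tasks b ON a.parent_id = b.id

Result:
item     | parent  
---------+---------
Research | NULL    
Document | NULL    
Plan     | Document
Setup    | NULL    
Migrate  | Document


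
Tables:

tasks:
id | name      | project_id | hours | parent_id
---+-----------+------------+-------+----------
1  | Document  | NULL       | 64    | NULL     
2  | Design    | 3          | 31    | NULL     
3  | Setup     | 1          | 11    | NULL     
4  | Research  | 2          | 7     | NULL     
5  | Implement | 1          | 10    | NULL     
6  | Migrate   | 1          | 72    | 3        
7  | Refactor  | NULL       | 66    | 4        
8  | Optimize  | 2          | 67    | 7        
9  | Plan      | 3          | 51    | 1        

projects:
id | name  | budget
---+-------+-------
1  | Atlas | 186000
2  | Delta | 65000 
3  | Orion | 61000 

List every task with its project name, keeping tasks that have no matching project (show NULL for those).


LEFT JOIN keeps every row from tasks (the left table); where project_id has no match in projects, the project columns become NULL. Walk through each task:
  - task 1 (Document): project_id=NULL, no match -> kept with NULL
  - task 2 (Design): project_id=3 -> matches Orion
  - task 3 (Setup): project_id=1 -> matches Atlas
  - task 4 (Research): project_id=2 -> matches Delta
  - task 5 (Implement): project_id=1 -> matches Atlas
  - task 6 (Migrate): project_id=1 -> matches Atlas
  - task 7 (Refactor): project_id=NULL, no match -> kept with NULL
  - task 8 (Optimize): project_id=2 -> matches Delta
  - task 9 (Plan): project_id=3 -> matches Orion
All 9 rows appear; 2 have NULL project.

SQL:
SELECT a.name, b.name AS project
FROM tasks a
LEFT JOIN projects b ON a.project_id = b.id

Result:
name      | project
----------+--------
Document  | NULL   
Design    | Orion  
Setup     | Atlas  
Research  | Delta  
Implement | Atlas  
Migrate   | Atlas  
Refactor  | NULL   
Optimize  | Delta  
Plan      | Orion  


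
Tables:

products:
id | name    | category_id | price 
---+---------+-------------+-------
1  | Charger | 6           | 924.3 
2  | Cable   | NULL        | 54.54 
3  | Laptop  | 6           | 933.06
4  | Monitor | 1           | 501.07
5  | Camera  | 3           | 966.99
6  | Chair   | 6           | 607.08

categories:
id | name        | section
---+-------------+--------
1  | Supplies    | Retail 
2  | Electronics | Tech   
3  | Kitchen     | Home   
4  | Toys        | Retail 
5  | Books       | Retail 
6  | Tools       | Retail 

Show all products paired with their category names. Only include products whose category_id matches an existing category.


INNER JOIN keeps only products rows whose category_id matches an id in categories. Walk through each product:
  - product 1 (Charger): category_id=6 -> matches Tools
  - product 2 (Cable): category_id=NULL, no match -> dropped
  - product 3 (Laptop): category_id=6 -> matches Tools
  - product 4 (Monitor): category_id=1 -> matches Supplies
  - product 5 (Camera): category_id=3 -> matches Kitchen
  - product 6 (Chair): category_id=6 -> matches Tools
So 1 of 6 rows is dropped.

SQL:
SELECT a.name, b.name AS category
FROM products a
INNER JOIN categories b ON a.category_id = b.id

Result:
name    | category
--------+---------
Charger | Tools   
Laptop  | Tools   
Monitor | Supplies
Camera  | Kitchen 
Chair   | Tools   


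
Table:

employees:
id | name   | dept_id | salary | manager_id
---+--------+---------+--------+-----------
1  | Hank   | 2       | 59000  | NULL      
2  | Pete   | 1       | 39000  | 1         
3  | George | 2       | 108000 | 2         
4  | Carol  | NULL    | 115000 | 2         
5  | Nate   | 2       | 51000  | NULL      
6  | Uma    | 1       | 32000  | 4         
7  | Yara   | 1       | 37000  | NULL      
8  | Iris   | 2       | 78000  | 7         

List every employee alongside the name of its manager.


This is a self-join: employees is joined to a second copy of itself, matching each row's manager_id to another row's id. Use LEFT JOIN so rows with manager_id=NULL are kept.
  - employee 1 (Hank): manager_id=NULL -> NULL
  - employee 2 (Pete): manager_id=1 -> Hank
  - employee 3 (George): manager_id=2 -> Pete
  - employee 4 (Carol): manager_id=2 -> Pete
  - employee 5 (Nate): manager_id=NULL -> NULL
  - employee 6 (Uma): manager_id=4 -> Carol
  - employee 7 (Yara): manager_id=NULL -> NULL
  - employee 8 (Iris): manager_id=7 -> Yara

SQL:
SELECT a.name AS item, b.name AS manager
FROM employees a
LEFT JOIN employees b ON a.manager_id = b.id

Result:
item   | manager
-------+--------
Hank   | NULL   
Pete   | Hank   
George | Pete   
Carol  | Pete   
Nate   | NULL   
Uma    | Carol  
Yara   | NULL   
Iris   | Yara   


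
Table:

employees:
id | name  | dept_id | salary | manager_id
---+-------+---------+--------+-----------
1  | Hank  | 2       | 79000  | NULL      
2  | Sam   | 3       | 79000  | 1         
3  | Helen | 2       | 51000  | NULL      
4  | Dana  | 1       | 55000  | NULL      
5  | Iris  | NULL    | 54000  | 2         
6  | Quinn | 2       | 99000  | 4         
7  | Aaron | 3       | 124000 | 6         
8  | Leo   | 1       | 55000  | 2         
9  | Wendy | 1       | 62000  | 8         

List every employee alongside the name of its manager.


This is a self-join: employees is joined to a second copy of itself, matching each row's manager_id to another row's id. Use LEFT JOIN so rows with manager_id=NULL are kept.
  - employee 1 (Hank): manager_id=NULL -> NULL
  - employee 2 (Sam): manager_id=1 -> Hank
  - employee 3 (Helen): manager_id=NULL -> NULL
  - employee 4 (Dana): manager_id=NULL -> NULL
  - employee 5 (Iris): manager_id=2 -> Sam
  - employee 6 (Quinn): manager_id=4 -> Dana
  - employee 7 (Aaron): manager_id=6 -> Quinn
  - employee 8 (Leo): manager_id=2 -> Sam
  - employee 9 (Wendy): manager_id=8 -> Leo

SQL:
SELECT a.name AS item, b.name AS manager
FROM employees a
LEFT JOIN employees b ON a.manager_id = b.id

Result:
item  | manager
------+--------
Hank  | NULL   
Sam   | Hank   
Helen | NULL   
Dana  | NULL   
Iris  | Sam    
Quinn | Dana   
Aaron | Quinn  
Leo   | Sam    
Wendy | Leo    


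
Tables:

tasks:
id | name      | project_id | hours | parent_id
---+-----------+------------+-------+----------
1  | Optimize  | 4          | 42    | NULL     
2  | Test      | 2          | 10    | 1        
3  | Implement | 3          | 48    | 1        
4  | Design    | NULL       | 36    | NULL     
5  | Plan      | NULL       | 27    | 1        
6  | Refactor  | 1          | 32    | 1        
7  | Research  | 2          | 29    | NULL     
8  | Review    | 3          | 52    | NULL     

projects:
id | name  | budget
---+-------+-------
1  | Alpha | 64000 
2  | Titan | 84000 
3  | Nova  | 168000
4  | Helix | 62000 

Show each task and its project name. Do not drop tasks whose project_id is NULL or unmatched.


LEFT JOIN keeps every row from tasks (the left table); where project_id has no match in projects, the project columns become NULL. Walk through each task:
  - task 1 (Optimize): project_id=4 -> matches Helix
  - task 2 (Test): project_id=2 -> matches Titan
  - task 3 (Implement): project_id=3 -> matches Nova
  - task 4 (Design): project_id=NULL, no match -> kept with NULL
  - task 5 (Plan): project_id=NULL, no match -> kept with NULL
  - task 6 (Refactor): project_id=1 -> matches Alpha
  - task 7 (Research): project_id=2 -> matches Titan
  - task 8 (Review): project_id=3 -> matches Nova
All 8 rows appear; 2 have NULL project.

SQL:
SELECT a.name, b.name AS project
FROM tasks a
LEFT JOIN projects b ON a.project_id = b.id

Result:
name      | project
----------+--------
Optimize  | Helix  
Test      | Titan  
Implement | Nova   
Design    | NULL   
Plan      | NULL   
Refactor  | Alpha  
Research  | Titan  
Review    | Nova   


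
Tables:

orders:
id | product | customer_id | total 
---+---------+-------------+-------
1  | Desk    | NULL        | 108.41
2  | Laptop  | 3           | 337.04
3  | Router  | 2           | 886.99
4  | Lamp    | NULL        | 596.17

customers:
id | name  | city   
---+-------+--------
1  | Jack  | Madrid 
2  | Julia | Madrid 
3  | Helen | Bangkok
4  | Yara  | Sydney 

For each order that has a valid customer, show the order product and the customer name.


INNER JOIN keeps only orders rows whose customer_id matches an id in customers. Walk through each order:
  - order 1 (Desk): customer_id=NULL, no match -> dropped
  - order 2 (Laptop): customer_id=3 -> matches Helen
  - order 3 (Router): customer_id=2 -> matches Julia
  - order 4 (Lamp): customer_id=NULL, no match -> dropped
So 2 of 4 rows are dropped.

SQL:
SELECT a.product, b.name AS customer
FROM orders a
INNER JOIN customers b ON a.customer_id = b.id

Result:
product | customer
--------+---------
Laptop  | Helen   
Router  | Julia   


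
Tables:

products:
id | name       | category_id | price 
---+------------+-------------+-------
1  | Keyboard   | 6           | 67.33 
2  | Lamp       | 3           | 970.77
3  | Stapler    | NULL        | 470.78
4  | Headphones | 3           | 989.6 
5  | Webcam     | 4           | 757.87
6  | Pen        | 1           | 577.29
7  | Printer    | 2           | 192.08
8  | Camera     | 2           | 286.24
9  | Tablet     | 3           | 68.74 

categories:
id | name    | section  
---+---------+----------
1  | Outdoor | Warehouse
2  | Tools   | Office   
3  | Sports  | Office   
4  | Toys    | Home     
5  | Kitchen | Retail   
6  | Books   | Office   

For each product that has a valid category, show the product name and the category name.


INNER JOIN keeps only products rows whose category_id matches an id in categories. Walk through each product:
  - product 1 (Keyboard): category_id=6 -> matches Books
  - product 2 (Lamp): category_id=3 -> matches Sports
  - product 3 (Stapler): category_id=NULL, no match -> dropped
  - product 4 (Headphones): category_id=3 -> matches Sports
  - product 5 (Webcam): category_id=4 -> matches Toys
  - product 6 (Pen): category_id=1 -> matches Outdoor
  - product 7 (Printer): category_id=2 -> matches Tools
  - product 8 (Camera): category_id=2 -> matches Tools
  - product 9 (Tablet): category_id=3 -> matches Sports
So 1 of 9 rows is dropped.

SQL:
SELECT a.name, b.name AS category
FROM products a
INNER JOIN categories b ON a.category_id = b.id

Result:
name       | category
-----------+---------
Keyboard   | Books   
Lamp       | Sports  
Headphones | Sports  
Webcam     | Toys    
Pen        | Outdoor 
Printer    | Tools   
Camera     | Tools   
Tablet     | Sports  


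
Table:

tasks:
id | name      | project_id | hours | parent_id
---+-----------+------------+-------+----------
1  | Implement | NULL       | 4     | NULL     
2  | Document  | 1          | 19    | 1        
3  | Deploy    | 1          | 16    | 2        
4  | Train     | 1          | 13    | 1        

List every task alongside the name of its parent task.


This is a self-join: tasks is joined to a second copy of itself, matching each row's parent_id to another row's id. Use LEFT JOIN so rows with parent_id=NULL are kept.
  - task 1 (Implement): parent_id=NULL -> NULL
  - task 2 (Document): parent_id=1 -> Implement
  - task 3 (Deploy): parent_id=2 -> Document
  - task 4 (Train): parent_id=1 -> Implement

SQL:
SELECT a.name AS item, b.name AS parent
FROM tasks a
LEFT JOIN tasks b ON a.parent_id = b.id

Result:
item      | parent   
----------+----------
Implement | NULL     
Document  | Implement
Deploy    | Document 
Train     | Implement


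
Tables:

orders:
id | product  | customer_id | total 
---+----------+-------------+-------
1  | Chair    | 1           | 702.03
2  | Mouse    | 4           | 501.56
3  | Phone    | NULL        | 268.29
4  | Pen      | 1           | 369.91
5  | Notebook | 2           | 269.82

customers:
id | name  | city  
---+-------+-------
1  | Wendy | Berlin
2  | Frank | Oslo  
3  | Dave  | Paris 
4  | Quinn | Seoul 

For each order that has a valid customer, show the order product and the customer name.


INNER JOIN keeps only orders rows whose customer_id matches an id in customers. Walk through each order:
  - order 1 (Chair): customer_id=1 -> matches Wendy
  - order 2 (Mouse): customer_id=4 -> matches Quinn
  - order 3 (Phone): customer_id=NULL, no match -> dropped
  - order 4 (Pen): customer_id=1 -> matches Wendy
  - order 5 (Notebook): customer_id=2 -> matches Frank
So 1 of 5 rows is dropped.

SQL:
SELECT a.product, b.name AS customer
FROM orders a
INNER JOIN customers b ON a.customer_id = b.id

Result:
product  | customer
---------+---------
Chair    | Wendy   
Mouse    | Quinn   
Pen      | Wendy   
Notebook | Frank   
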